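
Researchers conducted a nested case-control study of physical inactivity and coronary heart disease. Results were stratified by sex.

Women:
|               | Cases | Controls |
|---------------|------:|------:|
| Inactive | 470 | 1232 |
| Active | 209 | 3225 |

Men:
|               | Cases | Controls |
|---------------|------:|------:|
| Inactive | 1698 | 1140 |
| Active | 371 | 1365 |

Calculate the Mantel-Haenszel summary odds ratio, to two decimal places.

OR_MH = Σ(aᵢdᵢ/nᵢ) / Σ(bᵢcᵢ/nᵢ), where nᵢ is the stratum total.
Stratum 1 (Women): n = 5136; a·d/n = 470·3225/5136 = 295.1227; b·c/n = 1232·209/5136 = 50.1340
Stratum 2 (Men): n = 4574; a·d/n = 1698·1365/4574 = 506.7272; b·c/n = 1140·371/4574 = 92.4661
OR_MH = (295.1227 + 506.7272) / (50.1340 + 92.4661) = 801.8498 / 142.6001 = 5.62307

5.62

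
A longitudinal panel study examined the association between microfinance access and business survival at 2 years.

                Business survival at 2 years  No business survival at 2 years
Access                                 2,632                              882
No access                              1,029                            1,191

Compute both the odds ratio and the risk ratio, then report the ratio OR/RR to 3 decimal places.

2.137

Cells: a = 2632, b = 882, c = 1029, d = 1191.
OR = (2632·1191)/(882·1029) = 3134712/907578 = 3.45393
Risk in exposed = 2632/3514 = 0.74900; risk in unexposed = 1029/2220 = 0.46351; RR = 1.61593
OR/RR = 3.45393 / 1.61593 = 2.13743
The outcome is not rare, so the OR lies further from 1 than the RR.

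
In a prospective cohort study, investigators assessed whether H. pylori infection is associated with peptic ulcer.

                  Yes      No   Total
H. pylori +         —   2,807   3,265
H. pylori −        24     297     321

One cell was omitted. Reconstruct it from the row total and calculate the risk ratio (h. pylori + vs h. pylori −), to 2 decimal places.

The missing cell is in the exposed row: 3265 − 2807 = 458.
So a = 458, b = 2807, c = 24, d = 297.
RR = [a/(a+b)] / [c/(c+d)] = (458/3265) / (24/321) = 0.14028/0.07477 = 1.87619

1.88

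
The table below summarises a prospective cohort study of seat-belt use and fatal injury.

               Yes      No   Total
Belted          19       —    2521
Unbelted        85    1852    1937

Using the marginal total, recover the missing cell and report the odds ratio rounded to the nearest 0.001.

The missing cell is in the exposed row: 2521 − 19 = 2502.
So a = 19, b = 2502, c = 85, d = 1852.
OR = (a·d)/(b·c) = (19 × 1852) / (2502 × 85) = 35188 / 212670 = 0.16546

0.165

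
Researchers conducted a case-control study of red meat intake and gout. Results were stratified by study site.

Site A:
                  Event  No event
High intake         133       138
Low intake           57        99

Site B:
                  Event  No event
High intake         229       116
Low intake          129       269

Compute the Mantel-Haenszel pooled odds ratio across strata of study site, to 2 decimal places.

OR_MH = Σ(aᵢdᵢ/nᵢ) / Σ(bᵢcᵢ/nᵢ), where nᵢ is the stratum total.
Stratum 1 (Site A): n = 427; a·d/n = 133·99/427 = 30.8361; b·c/n = 138·57/427 = 18.4215
Stratum 2 (Site B): n = 743; a·d/n = 229·269/743 = 82.9085; b·c/n = 116·129/743 = 20.1400
OR_MH = (30.8361 + 82.9085) / (18.4215 + 20.1400) = 113.7445 / 38.5615 = 2.94969

2.95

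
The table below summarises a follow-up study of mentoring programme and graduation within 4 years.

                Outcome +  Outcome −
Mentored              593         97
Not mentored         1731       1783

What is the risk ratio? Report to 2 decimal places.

Cells: a = 593, b = 97, c = 1731, d = 1783.
Risk in exposed = 593/690 = 0.85942; risk in unexposed = 1731/3514 = 0.49260.
RR = 0.85942 / 0.49260 = 1.74466
The risk among the exposed is 1.74 times that among the unexposed.

1.74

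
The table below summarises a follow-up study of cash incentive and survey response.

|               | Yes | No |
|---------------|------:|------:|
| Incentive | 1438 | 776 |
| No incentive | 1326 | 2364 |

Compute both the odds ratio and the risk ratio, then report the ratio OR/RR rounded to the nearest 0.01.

1.83

Cells: a = 1438, b = 776, c = 1326, d = 2364.
OR = (1438·2364)/(776·1326) = 3399432/1028976 = 3.30370
Risk in exposed = 1438/2214 = 0.64950; risk in unexposed = 1326/3690 = 0.35935; RR = 1.80744
OR/RR = 3.30370 / 1.80744 = 1.82784
The outcome is not rare, so the OR lies further from 1 than the RR.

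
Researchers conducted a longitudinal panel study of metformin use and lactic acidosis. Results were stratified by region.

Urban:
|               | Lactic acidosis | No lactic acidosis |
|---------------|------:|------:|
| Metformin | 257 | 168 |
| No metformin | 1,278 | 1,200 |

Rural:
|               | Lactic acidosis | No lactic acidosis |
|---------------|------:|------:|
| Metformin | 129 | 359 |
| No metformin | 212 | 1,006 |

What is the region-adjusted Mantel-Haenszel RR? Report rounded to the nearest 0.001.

RR_MH = Σ(aᵢ·n₀ᵢ/nᵢ) / Σ(cᵢ·n₁ᵢ/nᵢ), with n₁ᵢ = aᵢ+bᵢ (exposed), n₀ᵢ = cᵢ+dᵢ (unexposed), nᵢ = n₁ᵢ+n₀ᵢ.
Stratum 1 (Urban): n₁ = 425, n₀ = 2478, n = 2903; a·n₀/n = 257·2478/2903 = 219.3751; c·n₁/n = 1278·425/2903 = 187.0996
Stratum 2 (Rural): n₁ = 488, n₀ = 1218, n = 1706; a·n₀/n = 129·1218/1706 = 92.0996; c·n₁/n = 212·488/1706 = 60.6424
RR_MH = (219.3751 + 92.0996) / (187.0996 + 60.6424) = 311.4748 / 247.7420 = 1.25725

1.257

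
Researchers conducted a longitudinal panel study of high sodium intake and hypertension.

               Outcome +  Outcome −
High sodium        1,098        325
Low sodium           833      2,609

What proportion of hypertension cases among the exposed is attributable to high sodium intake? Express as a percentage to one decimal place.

68.6

Cells: a = 1098, b = 325, c = 833, d = 2609.
Risk in exposed = 1098/1423 = 0.77161; risk in unexposed = 833/3442 = 0.24201.
RR = 0.77161/0.24201 = 3.18833
AR% = (RR − 1)/RR × 100 = (3.18833 − 1)/3.18833 × 100 = 68.6356%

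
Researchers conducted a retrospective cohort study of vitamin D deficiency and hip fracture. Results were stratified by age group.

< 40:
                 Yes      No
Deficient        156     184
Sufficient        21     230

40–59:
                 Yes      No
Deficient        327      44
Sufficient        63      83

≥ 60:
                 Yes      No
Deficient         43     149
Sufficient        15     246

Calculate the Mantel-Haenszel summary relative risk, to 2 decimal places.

RR_MH = Σ(aᵢ·n₀ᵢ/nᵢ) / Σ(cᵢ·n₁ᵢ/nᵢ), with n₁ᵢ = aᵢ+bᵢ (exposed), n₀ᵢ = cᵢ+dᵢ (unexposed), nᵢ = n₁ᵢ+n₀ᵢ.
Stratum 1 (< 40): n₁ = 340, n₀ = 251, n = 591; a·n₀/n = 156·251/591 = 66.2538; c·n₁/n = 21·340/591 = 12.0812
Stratum 2 (40–59): n₁ = 371, n₀ = 146, n = 517; a·n₀/n = 327·146/517 = 92.3443; c·n₁/n = 63·371/517 = 45.2089
Stratum 3 (≥ 60): n₁ = 192, n₀ = 261, n = 453; a·n₀/n = 43·261/453 = 24.7748; c·n₁/n = 15·192/453 = 6.3576
RR_MH = (66.2538 + 92.3443 + 24.7748) / (12.0812 + 45.2089 + 6.3576) = 183.3729 / 63.6477 = 2.88106

2.88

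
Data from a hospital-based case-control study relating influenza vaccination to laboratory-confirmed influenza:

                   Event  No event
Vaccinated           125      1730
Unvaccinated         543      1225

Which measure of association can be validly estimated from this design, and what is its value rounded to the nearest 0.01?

Cells: a = 125, b = 1730, c = 543, d = 1225.
This is a hospital-based case-control study: participants were sampled on outcome status, so risks in the source population cannot be estimated directly — relative risk is not valid here. The odds ratio is the appropriate measure.
OR = (a·d)/(b·c) = (125 × 1225) / (1730 × 543) = 153125 / 939390 = 0.16300

0.16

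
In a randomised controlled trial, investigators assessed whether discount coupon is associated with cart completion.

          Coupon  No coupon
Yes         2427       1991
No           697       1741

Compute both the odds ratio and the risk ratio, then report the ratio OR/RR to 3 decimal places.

2.091

Reading the table with exposure as columns: a = 2427 (Coupon, case), b = 697 (Coupon, non-case), c = 1991 (No coupon, case), d = 1741.
OR = (2427·1741)/(697·1991) = 4225407/1387727 = 3.04484
Risk in exposed = 2427/3124 = 0.77689; risk in unexposed = 1991/3732 = 0.53349; RR = 1.45623
OR/RR = 3.04484 / 1.45623 = 2.09091
The outcome is not rare, so the OR lies further from 1 than the RR.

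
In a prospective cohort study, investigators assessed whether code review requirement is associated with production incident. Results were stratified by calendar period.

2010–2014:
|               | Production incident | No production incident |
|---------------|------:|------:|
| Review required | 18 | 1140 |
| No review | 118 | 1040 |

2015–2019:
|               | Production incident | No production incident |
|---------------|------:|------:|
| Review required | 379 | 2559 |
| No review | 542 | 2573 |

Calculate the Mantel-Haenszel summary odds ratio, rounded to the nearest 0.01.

0.59

OR_MH = Σ(aᵢdᵢ/nᵢ) / Σ(bᵢcᵢ/nᵢ), where nᵢ is the stratum total.
Stratum 1 (2010–2014): n = 2316; a·d/n = 18·1040/2316 = 8.0829; b·c/n = 1140·118/2316 = 58.0829
Stratum 2 (2015–2019): n = 6053; a·d/n = 379·2573/6053 = 161.1047; b·c/n = 2559·542/6053 = 229.1389
OR_MH = (8.0829 + 161.1047) / (58.0829 + 229.1389) = 169.1876 / 287.2218 = 0.58905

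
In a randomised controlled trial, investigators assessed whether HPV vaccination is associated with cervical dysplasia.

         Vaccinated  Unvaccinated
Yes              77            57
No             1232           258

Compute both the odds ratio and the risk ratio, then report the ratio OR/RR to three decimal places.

Reading the table with exposure as columns: a = 77 (Vaccinated, case), b = 1232 (Vaccinated, non-case), c = 57 (Unvaccinated, case), d = 258.
OR = (77·258)/(1232·57) = 19866/70224 = 0.28289
Risk in exposed = 77/1309 = 0.05882; risk in unexposed = 57/315 = 0.18095; RR = 0.32508
OR/RR = 0.28289 / 0.32508 = 0.87024
The outcome is not rare, so the OR lies further from 1 than the RR.

0.870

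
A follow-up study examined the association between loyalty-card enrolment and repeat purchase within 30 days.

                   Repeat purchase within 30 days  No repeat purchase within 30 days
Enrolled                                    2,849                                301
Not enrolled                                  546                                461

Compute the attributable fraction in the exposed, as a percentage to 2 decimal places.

40.05

Cells: a = 2849, b = 301, c = 546, d = 461.
Risk in exposed = 2849/3150 = 0.90444; risk in unexposed = 546/1007 = 0.54220.
RR = 0.90444/0.54220 = 1.66809
AR% = (RR − 1)/RR × 100 = (1.66809 − 1)/1.66809 × 100 = 40.0511%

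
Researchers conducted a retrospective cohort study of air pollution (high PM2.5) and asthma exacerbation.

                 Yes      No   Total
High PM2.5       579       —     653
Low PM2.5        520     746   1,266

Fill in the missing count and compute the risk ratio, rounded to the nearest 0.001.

2.159

The missing cell is in the exposed row: 653 − 579 = 74.
So a = 579, b = 74, c = 520, d = 746.
RR = [a/(a+b)] / [c/(c+d)] = (579/653) / (520/1266) = 0.88668/0.41074 = 2.15872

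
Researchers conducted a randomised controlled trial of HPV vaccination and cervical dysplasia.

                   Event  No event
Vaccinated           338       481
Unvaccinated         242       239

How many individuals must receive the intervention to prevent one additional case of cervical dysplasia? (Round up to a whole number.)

Risk in treated group = 338/819 = 0.41270; risk in control = 242/481 = 0.50312.
Absolute risk reduction = 0.50312 − 0.41270 = 0.09042
NNT = 1 / ARR = 1 / 0.09042 = 11.059 → round up → 12

12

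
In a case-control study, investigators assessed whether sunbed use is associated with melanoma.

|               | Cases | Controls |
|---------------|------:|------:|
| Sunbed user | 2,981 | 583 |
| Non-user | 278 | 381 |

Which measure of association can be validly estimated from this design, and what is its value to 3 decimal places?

7.008

Cells: a = 2981, b = 583, c = 278, d = 381.
This is a case-control study: participants were sampled on outcome status, so risks in the source population cannot be estimated directly — relative risk is not valid here. The odds ratio is the appropriate measure.
OR = (a·d)/(b·c) = (2981 × 381) / (583 × 278) = 1135761 / 162074 = 7.00767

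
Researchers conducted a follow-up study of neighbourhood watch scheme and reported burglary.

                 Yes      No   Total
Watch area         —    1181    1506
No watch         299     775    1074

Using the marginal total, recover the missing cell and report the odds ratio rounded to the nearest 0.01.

The missing cell is in the exposed row: 1506 − 1181 = 325.
So a = 325, b = 1181, c = 299, d = 775.
OR = (a·d)/(b·c) = (325 × 775) / (1181 × 299) = 251875 / 353119 = 0.71329

0.71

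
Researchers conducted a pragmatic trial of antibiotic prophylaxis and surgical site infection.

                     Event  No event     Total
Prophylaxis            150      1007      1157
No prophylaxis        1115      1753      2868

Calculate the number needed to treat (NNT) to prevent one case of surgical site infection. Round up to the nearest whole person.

Risk in treated group = 150/1157 = 0.12965; risk in control = 1115/2868 = 0.38877.
Absolute risk reduction = 0.38877 − 0.12965 = 0.25913
NNT = 1 / ARR = 1 / 0.25913 = 3.859 → round up → 4

4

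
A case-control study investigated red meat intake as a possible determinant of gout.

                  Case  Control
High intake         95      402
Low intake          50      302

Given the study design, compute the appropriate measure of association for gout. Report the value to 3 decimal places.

1.427

Cells: a = 95, b = 402, c = 50, d = 302.
This is a case-control study: participants were sampled on outcome status, so risks in the source population cannot be estimated directly — relative risk is not valid here. The odds ratio is the appropriate measure.
OR = (a·d)/(b·c) = (95 × 302) / (402 × 50) = 28690 / 20100 = 1.42736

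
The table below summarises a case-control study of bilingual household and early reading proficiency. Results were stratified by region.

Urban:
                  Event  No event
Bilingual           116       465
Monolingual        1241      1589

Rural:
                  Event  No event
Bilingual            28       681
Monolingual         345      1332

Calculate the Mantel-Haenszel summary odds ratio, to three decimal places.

0.260

OR_MH = Σ(aᵢdᵢ/nᵢ) / Σ(bᵢcᵢ/nᵢ), where nᵢ is the stratum total.
Stratum 1 (Urban): n = 3411; a·d/n = 116·1589/3411 = 54.0381; b·c/n = 465·1241/3411 = 169.1777
Stratum 2 (Rural): n = 2386; a·d/n = 28·1332/2386 = 15.6312; b·c/n = 681·345/2386 = 98.4681
OR_MH = (54.0381 + 15.6312) / (169.1777 + 98.4681) = 69.6693 / 267.6458 = 0.26030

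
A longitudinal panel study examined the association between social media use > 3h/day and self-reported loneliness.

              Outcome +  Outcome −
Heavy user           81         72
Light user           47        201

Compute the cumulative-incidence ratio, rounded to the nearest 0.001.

2.793

Cells: a = 81, b = 72, c = 47, d = 201.
Risk in exposed = 81/153 = 0.52941; risk in unexposed = 47/248 = 0.18952.
RR = 0.52941 / 0.18952 = 2.79349
The risk among the exposed is 2.79 times that among the unexposed.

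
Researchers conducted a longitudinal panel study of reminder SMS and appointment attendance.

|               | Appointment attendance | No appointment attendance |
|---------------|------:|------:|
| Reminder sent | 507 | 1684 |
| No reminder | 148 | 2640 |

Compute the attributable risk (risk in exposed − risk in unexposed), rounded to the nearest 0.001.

0.178

Cells: a = 507, b = 1684, c = 148, d = 2640.
Risk in exposed = 507/2191 = 0.231401; risk in unexposed = 148/2788 = 0.053085.
Risk difference = 0.231401 − 0.053085 = 0.178317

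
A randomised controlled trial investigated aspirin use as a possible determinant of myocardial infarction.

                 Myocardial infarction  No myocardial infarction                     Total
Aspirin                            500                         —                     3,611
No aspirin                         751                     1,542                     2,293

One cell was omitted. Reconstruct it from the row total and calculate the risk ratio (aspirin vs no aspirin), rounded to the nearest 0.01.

0.42

The missing cell is in the exposed row: 3611 − 500 = 3111.
So a = 500, b = 3111, c = 751, d = 1542.
RR = [a/(a+b)] / [c/(c+d)] = (500/3611) / (751/2293) = 0.13847/0.32752 = 0.42277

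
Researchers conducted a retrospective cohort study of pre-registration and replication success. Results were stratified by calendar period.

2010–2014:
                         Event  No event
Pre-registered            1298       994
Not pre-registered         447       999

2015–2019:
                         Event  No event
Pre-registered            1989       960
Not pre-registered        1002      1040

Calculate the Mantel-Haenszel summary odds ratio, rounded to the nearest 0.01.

OR_MH = Σ(aᵢdᵢ/nᵢ) / Σ(bᵢcᵢ/nᵢ), where nᵢ is the stratum total.
Stratum 1 (2010–2014): n = 3738; a·d/n = 1298·999/3738 = 346.8973; b·c/n = 994·447/3738 = 118.8652
Stratum 2 (2015–2019): n = 4991; a·d/n = 1989·1040/4991 = 414.4580; b·c/n = 960·1002/4991 = 192.7309
OR_MH = (346.8973 + 414.4580) / (118.8652 + 192.7309) = 761.3553 / 311.5961 = 2.44340

2.44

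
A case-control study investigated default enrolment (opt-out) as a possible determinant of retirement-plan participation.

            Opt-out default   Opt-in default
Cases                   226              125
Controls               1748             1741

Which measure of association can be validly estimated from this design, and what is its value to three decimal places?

1.801

Reading the table with exposure as columns: a = 226 (Opt-out default, case), b = 1748 (Opt-out default, non-case), c = 125 (Opt-in default, case), d = 1741.
This is a case-control study: participants were sampled on outcome status, so risks in the source population cannot be estimated directly — relative risk is not valid here. The odds ratio is the appropriate measure.
OR = (a·d)/(b·c) = (226 × 1741) / (1748 × 125) = 393466 / 218500 = 1.80076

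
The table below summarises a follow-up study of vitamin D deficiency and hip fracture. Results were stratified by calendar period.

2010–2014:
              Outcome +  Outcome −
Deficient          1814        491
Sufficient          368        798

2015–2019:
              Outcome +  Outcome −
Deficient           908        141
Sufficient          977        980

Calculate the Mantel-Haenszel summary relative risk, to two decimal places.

2.05

RR_MH = Σ(aᵢ·n₀ᵢ/nᵢ) / Σ(cᵢ·n₁ᵢ/nᵢ), with n₁ᵢ = aᵢ+bᵢ (exposed), n₀ᵢ = cᵢ+dᵢ (unexposed), nᵢ = n₁ᵢ+n₀ᵢ.
Stratum 1 (2010–2014): n₁ = 2305, n₀ = 1166, n = 3471; a·n₀/n = 1814·1166/3471 = 609.3702; c·n₁/n = 368·2305/3471 = 244.3791
Stratum 2 (2015–2019): n₁ = 1049, n₀ = 1957, n = 3006; a·n₀/n = 908·1957/3006 = 591.1364; c·n₁/n = 977·1049/3006 = 340.9424
RR_MH = (609.3702 + 591.1364) / (244.3791 + 340.9424) = 1200.5066 / 585.3216 = 2.05102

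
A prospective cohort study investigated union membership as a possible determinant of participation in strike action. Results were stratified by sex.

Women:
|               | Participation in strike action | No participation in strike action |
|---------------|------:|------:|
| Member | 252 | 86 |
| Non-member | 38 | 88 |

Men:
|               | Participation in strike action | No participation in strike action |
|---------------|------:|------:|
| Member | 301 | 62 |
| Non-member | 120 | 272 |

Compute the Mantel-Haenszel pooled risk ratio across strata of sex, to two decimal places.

RR_MH = Σ(aᵢ·n₀ᵢ/nᵢ) / Σ(cᵢ·n₁ᵢ/nᵢ), with n₁ᵢ = aᵢ+bᵢ (exposed), n₀ᵢ = cᵢ+dᵢ (unexposed), nᵢ = n₁ᵢ+n₀ᵢ.
Stratum 1 (Women): n₁ = 338, n₀ = 126, n = 464; a·n₀/n = 252·126/464 = 68.4310; c·n₁/n = 38·338/464 = 27.6810
Stratum 2 (Men): n₁ = 363, n₀ = 392, n = 755; a·n₀/n = 301·392/755 = 156.2808; c·n₁/n = 120·363/755 = 57.6954
RR_MH = (68.4310 + 156.2808) / (27.6810 + 57.6954) = 224.7118 / 85.3764 = 2.63201

2.63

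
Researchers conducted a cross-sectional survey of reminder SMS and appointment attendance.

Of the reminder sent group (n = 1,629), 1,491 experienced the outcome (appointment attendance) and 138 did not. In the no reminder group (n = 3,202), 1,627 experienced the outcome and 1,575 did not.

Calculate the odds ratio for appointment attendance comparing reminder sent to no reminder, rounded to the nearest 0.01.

10.46

From the description: a = 1491, b = 138, c = 1627, d = 1575.
OR = (a·d)/(b·c) = (1491 × 1575) / (138 × 1627) = 2348325 / 224526 = 10.45903
The odds of appointment attendance are about 10.46 times as high in the reminder sent group.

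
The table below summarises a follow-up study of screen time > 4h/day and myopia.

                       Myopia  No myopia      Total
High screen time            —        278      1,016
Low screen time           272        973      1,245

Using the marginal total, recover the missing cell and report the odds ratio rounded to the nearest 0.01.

9.50

The missing cell is in the exposed row: 1016 − 278 = 738.
So a = 738, b = 278, c = 272, d = 973.
OR = (a·d)/(b·c) = (738 × 973) / (278 × 272) = 718074 / 75616 = 9.49632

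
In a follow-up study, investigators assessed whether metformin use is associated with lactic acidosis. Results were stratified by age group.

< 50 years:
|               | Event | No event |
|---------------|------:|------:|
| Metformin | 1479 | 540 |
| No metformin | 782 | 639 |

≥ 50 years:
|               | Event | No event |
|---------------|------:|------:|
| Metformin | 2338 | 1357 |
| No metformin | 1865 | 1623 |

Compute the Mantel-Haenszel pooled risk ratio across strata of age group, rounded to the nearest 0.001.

RR_MH = Σ(aᵢ·n₀ᵢ/nᵢ) / Σ(cᵢ·n₁ᵢ/nᵢ), with n₁ᵢ = aᵢ+bᵢ (exposed), n₀ᵢ = cᵢ+dᵢ (unexposed), nᵢ = n₁ᵢ+n₀ᵢ.
Stratum 1 (< 50 years): n₁ = 2019, n₀ = 1421, n = 3440; a·n₀/n = 1479·1421/3440 = 610.9474; c·n₁/n = 782·2019/3440 = 458.9703
Stratum 2 (≥ 50 years): n₁ = 3695, n₀ = 3488, n = 7183; a·n₀/n = 2338·3488/7183 = 1135.3117; c·n₁/n = 1865·3695/7183 = 959.3728
RR_MH = (610.9474 + 1135.3117) / (458.9703 + 959.3728) = 1746.2591 / 1418.3432 = 1.23120

1.231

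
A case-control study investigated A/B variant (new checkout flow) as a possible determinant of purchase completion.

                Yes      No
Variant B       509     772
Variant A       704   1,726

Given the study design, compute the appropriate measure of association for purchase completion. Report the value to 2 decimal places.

Cells: a = 509, b = 772, c = 704, d = 1726.
This is a case-control study: participants were sampled on outcome status, so risks in the source population cannot be estimated directly — relative risk is not valid here. The odds ratio is the appropriate measure.
OR = (a·d)/(b·c) = (509 × 1726) / (772 × 704) = 878534 / 543488 = 1.61647

1.62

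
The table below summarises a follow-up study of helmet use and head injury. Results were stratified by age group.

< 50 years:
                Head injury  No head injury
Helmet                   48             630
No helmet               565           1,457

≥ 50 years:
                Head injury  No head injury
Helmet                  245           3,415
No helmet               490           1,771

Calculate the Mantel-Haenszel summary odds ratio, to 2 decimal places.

0.24

OR_MH = Σ(aᵢdᵢ/nᵢ) / Σ(bᵢcᵢ/nᵢ), where nᵢ is the stratum total.
Stratum 1 (< 50 years): n = 2700; a·d/n = 48·1457/2700 = 25.9022; b·c/n = 630·565/2700 = 131.8333
Stratum 2 (≥ 50 years): n = 5921; a·d/n = 245·1771/5921 = 73.2807; b·c/n = 3415·490/5921 = 282.6127
OR_MH = (25.9022 + 73.2807) / (131.8333 + 282.6127) = 99.1829 / 414.4461 = 0.23931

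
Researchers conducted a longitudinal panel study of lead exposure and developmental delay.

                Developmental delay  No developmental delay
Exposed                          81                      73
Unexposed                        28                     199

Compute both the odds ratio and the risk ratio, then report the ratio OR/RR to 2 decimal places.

Cells: a = 81, b = 73, c = 28, d = 199.
OR = (81·199)/(73·28) = 16119/2044 = 7.88601
Risk in exposed = 81/154 = 0.52597; risk in unexposed = 28/227 = 0.12335; RR = 4.26415
OR/RR = 7.88601 / 4.26415 = 1.84938
The outcome is not rare, so the OR lies further from 1 than the RR.

1.85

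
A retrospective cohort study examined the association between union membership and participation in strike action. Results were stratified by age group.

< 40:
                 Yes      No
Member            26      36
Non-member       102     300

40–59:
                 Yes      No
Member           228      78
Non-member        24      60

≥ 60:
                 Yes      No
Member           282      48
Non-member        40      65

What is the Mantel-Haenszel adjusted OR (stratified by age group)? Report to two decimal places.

OR_MH = Σ(aᵢdᵢ/nᵢ) / Σ(bᵢcᵢ/nᵢ), where nᵢ is the stratum total.
Stratum 1 (< 40): n = 464; a·d/n = 26·300/464 = 16.8103; b·c/n = 36·102/464 = 7.9138
Stratum 2 (40–59): n = 390; a·d/n = 228·60/390 = 35.0769; b·c/n = 78·24/390 = 4.8000
Stratum 3 (≥ 60): n = 435; a·d/n = 282·65/435 = 42.1379; b·c/n = 48·40/435 = 4.4138
OR_MH = (16.8103 + 35.0769 + 42.1379) / (7.9138 + 4.8000 + 4.4138) = 94.0252 / 17.1276 = 5.48969

5.49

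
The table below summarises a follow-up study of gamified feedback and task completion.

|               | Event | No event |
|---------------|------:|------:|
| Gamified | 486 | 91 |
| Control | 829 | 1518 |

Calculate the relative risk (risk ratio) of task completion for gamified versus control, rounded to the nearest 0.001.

2.385

Cells: a = 486, b = 91, c = 829, d = 1518.
Risk in exposed = 486/577 = 0.84229; risk in unexposed = 829/2347 = 0.35322.
RR = 0.84229 / 0.35322 = 2.38462
The risk among the exposed is 2.38 times that among the unexposed.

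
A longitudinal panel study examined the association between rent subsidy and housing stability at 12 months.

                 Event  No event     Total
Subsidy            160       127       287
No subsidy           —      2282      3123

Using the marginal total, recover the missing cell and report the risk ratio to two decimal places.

2.07

The missing cell is in the unexposed row: 3123 − 2282 = 841.
So a = 160, b = 127, c = 841, d = 2282.
RR = [a/(a+b)] / [c/(c+d)] = (160/287) / (841/3123) = 0.55749/0.26929 = 2.07021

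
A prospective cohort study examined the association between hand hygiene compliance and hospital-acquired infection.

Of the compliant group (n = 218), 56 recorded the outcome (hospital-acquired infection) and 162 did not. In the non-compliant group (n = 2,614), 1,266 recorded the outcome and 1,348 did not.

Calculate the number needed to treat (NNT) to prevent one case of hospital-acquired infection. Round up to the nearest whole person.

Risk in treated group = 56/218 = 0.25688; risk in control = 1266/2614 = 0.48432.
Absolute risk reduction = 0.48432 − 0.25688 = 0.22743
NNT = 1 / ARR = 1 / 0.22743 = 4.397 → round up → 5

5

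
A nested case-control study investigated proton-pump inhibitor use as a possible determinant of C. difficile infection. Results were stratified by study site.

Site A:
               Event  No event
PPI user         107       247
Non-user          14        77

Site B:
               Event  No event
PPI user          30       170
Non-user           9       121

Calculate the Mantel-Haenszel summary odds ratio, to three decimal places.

OR_MH = Σ(aᵢdᵢ/nᵢ) / Σ(bᵢcᵢ/nᵢ), where nᵢ is the stratum total.
Stratum 1 (Site A): n = 445; a·d/n = 107·77/445 = 18.5146; b·c/n = 247·14/445 = 7.7708
Stratum 2 (Site B): n = 330; a·d/n = 30·121/330 = 11.0000; b·c/n = 170·9/330 = 4.6364
OR_MH = (18.5146 + 11.0000) / (7.7708 + 4.6364) = 29.5146 / 12.4072 = 2.37884

2.379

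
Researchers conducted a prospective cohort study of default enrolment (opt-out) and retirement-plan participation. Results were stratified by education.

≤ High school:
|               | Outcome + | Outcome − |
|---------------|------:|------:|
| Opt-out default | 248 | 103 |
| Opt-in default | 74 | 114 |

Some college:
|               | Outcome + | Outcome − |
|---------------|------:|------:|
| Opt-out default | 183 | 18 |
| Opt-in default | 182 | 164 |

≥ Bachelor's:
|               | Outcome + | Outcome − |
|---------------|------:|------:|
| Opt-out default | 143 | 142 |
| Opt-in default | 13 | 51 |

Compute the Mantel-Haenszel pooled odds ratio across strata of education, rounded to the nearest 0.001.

OR_MH = Σ(aᵢdᵢ/nᵢ) / Σ(bᵢcᵢ/nᵢ), where nᵢ is the stratum total.
Stratum 1 (≤ High school): n = 539; a·d/n = 248·114/539 = 52.4527; b·c/n = 103·74/539 = 14.1410
Stratum 2 (Some college): n = 547; a·d/n = 183·164/547 = 54.8665; b·c/n = 18·182/547 = 5.9890
Stratum 3 (≥ Bachelor's): n = 349; a·d/n = 143·51/349 = 20.8968; b·c/n = 142·13/349 = 5.2894
OR_MH = (52.4527 + 54.8665 + 20.8968) / (14.1410 + 5.9890 + 5.2894) = 128.2161 / 25.4194 = 5.04402

5.044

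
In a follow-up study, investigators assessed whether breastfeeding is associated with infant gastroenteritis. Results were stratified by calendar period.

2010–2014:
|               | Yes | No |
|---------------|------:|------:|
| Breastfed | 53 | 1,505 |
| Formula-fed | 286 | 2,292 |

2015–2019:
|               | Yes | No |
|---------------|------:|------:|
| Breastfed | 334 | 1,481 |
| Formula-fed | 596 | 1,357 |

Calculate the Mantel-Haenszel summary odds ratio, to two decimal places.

0.44

OR_MH = Σ(aᵢdᵢ/nᵢ) / Σ(bᵢcᵢ/nᵢ), where nᵢ is the stratum total.
Stratum 1 (2010–2014): n = 4136; a·d/n = 53·2292/4136 = 29.3704; b·c/n = 1505·286/4136 = 104.0691
Stratum 2 (2015–2019): n = 3768; a·d/n = 334·1357/3768 = 120.2861; b·c/n = 1481·596/3768 = 234.2558
OR_MH = (29.3704 + 120.2861) / (104.0691 + 234.2558) = 149.6565 / 338.3250 = 0.44235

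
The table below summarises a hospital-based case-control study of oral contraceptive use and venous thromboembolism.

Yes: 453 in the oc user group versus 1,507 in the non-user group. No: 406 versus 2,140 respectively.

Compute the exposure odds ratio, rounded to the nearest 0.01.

1.58

From the description: a = 453, b = 406, c = 1507, d = 2140.
OR = (a·d)/(b·c) = (453 × 2140) / (406 × 1507) = 969420 / 611842 = 1.58443
The odds of venous thromboembolism are about 1.58 times as high in the oc user group.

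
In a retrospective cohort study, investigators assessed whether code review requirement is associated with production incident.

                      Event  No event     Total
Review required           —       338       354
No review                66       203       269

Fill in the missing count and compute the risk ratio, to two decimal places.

The missing cell is in the exposed row: 354 − 338 = 16.
So a = 16, b = 338, c = 66, d = 203.
RR = [a/(a+b)] / [c/(c+d)] = (16/354) / (66/269) = 0.04520/0.24535 = 0.18422

0.18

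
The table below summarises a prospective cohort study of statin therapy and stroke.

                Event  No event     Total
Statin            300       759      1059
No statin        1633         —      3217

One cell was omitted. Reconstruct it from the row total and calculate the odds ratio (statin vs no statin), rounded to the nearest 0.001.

0.383

The missing cell is in the unexposed row: 3217 − 1633 = 1584.
So a = 300, b = 759, c = 1633, d = 1584.
OR = (a·d)/(b·c) = (300 × 1584) / (759 × 1633) = 475200 / 1239447 = 0.38340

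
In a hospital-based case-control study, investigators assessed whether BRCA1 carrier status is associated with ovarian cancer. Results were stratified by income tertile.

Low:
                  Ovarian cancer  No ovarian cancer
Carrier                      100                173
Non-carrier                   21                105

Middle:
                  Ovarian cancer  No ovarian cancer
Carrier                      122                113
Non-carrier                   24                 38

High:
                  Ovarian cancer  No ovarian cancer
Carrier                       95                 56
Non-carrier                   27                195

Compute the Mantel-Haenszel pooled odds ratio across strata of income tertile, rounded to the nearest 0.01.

4.11

OR_MH = Σ(aᵢdᵢ/nᵢ) / Σ(bᵢcᵢ/nᵢ), where nᵢ is the stratum total.
Stratum 1 (Low): n = 399; a·d/n = 100·105/399 = 26.3158; b·c/n = 173·21/399 = 9.1053
Stratum 2 (Middle): n = 297; a·d/n = 122·38/297 = 15.6094; b·c/n = 113·24/297 = 9.1313
Stratum 3 (High): n = 373; a·d/n = 95·195/373 = 49.6649; b·c/n = 56·27/373 = 4.0536
OR_MH = (26.3158 + 15.6094 + 49.6649) / (9.1053 + 9.1313 + 4.0536) = 91.5901 / 22.2902 = 4.10899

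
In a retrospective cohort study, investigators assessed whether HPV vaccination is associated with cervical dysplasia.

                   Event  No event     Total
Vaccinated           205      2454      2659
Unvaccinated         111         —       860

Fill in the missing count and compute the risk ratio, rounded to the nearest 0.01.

The missing cell is in the unexposed row: 860 − 111 = 749.
So a = 205, b = 2454, c = 111, d = 749.
RR = [a/(a+b)] / [c/(c+d)] = (205/2659) / (111/860) = 0.07710/0.12907 = 0.59733

0.60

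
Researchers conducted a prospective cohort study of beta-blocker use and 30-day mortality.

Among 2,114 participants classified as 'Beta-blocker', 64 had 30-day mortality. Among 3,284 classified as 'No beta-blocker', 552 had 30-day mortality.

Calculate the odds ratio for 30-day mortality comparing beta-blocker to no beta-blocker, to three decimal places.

0.155

From the description: a = 64, b = 2050, c = 552, d = 2732.
OR = (a·d)/(b·c) = (64 × 2732) / (2050 × 552) = 174848 / 1131600 = 0.15451
Exposure is associated with lower odds of 30-day mortality (OR = 0.15 < 1).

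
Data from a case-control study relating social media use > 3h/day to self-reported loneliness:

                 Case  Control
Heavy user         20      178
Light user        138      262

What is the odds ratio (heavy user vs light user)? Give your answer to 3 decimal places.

0.213

Cells: a = 20, b = 178, c = 138, d = 262.
OR = (a·d)/(b·c) = (20 × 262) / (178 × 138) = 5240 / 24564 = 0.21332
Exposure is associated with lower odds of self-reported loneliness (OR = 0.21 < 1).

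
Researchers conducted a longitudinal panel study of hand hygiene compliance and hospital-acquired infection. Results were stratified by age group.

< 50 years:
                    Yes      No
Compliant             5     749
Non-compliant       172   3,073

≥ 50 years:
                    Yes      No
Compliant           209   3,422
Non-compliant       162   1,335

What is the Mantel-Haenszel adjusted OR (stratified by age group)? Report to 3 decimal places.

0.415

OR_MH = Σ(aᵢdᵢ/nᵢ) / Σ(bᵢcᵢ/nᵢ), where nᵢ is the stratum total.
Stratum 1 (< 50 years): n = 3999; a·d/n = 5·3073/3999 = 3.8422; b·c/n = 749·172/3999 = 32.2151
Stratum 2 (≥ 50 years): n = 5128; a·d/n = 209·1335/5128 = 54.4101; b·c/n = 3422·162/5128 = 108.1053
OR_MH = (3.8422 + 54.4101) / (32.2151 + 108.1053) = 58.2523 / 140.3204 = 0.41514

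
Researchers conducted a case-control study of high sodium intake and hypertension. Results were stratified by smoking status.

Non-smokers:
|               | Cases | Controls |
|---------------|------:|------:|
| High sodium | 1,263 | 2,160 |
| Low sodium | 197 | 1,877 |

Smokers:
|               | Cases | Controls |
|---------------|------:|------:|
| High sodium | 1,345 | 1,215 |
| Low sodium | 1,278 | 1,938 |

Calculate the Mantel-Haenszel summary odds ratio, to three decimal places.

2.549

OR_MH = Σ(aᵢdᵢ/nᵢ) / Σ(bᵢcᵢ/nᵢ), where nᵢ is the stratum total.
Stratum 1 (Non-smokers): n = 5497; a·d/n = 1263·1877/5497 = 431.2627; b·c/n = 2160·197/5497 = 77.4095
Stratum 2 (Smokers): n = 5776; a·d/n = 1345·1938/5776 = 451.2829; b·c/n = 1215·1278/5776 = 268.8314
OR_MH = (431.2627 + 451.2829) / (77.4095 + 268.8314) = 882.5456 / 346.2409 = 2.54894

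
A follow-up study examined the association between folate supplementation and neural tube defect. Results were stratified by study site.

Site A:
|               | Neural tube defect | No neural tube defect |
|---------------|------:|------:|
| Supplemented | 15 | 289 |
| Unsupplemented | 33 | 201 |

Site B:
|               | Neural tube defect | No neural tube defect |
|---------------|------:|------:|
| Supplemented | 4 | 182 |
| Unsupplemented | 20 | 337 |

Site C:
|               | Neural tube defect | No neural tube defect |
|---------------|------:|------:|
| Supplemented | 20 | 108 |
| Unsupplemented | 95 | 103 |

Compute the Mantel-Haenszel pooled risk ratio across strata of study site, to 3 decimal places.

RR_MH = Σ(aᵢ·n₀ᵢ/nᵢ) / Σ(cᵢ·n₁ᵢ/nᵢ), with n₁ᵢ = aᵢ+bᵢ (exposed), n₀ᵢ = cᵢ+dᵢ (unexposed), nᵢ = n₁ᵢ+n₀ᵢ.
Stratum 1 (Site A): n₁ = 304, n₀ = 234, n = 538; a·n₀/n = 15·234/538 = 6.5242; c·n₁/n = 33·304/538 = 18.6468
Stratum 2 (Site B): n₁ = 186, n₀ = 357, n = 543; a·n₀/n = 4·357/543 = 2.6298; c·n₁/n = 20·186/543 = 6.8508
Stratum 3 (Site C): n₁ = 128, n₀ = 198, n = 326; a·n₀/n = 20·198/326 = 12.1472; c·n₁/n = 95·128/326 = 37.3006
RR_MH = (6.5242 + 2.6298 + 12.1472) / (18.6468 + 6.8508 + 37.3006) = 21.3012 / 62.7983 = 0.33920

0.339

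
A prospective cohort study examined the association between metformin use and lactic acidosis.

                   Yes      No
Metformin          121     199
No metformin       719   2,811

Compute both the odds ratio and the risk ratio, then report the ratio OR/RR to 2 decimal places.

1.28

Cells: a = 121, b = 199, c = 719, d = 2811.
OR = (121·2811)/(199·719) = 340131/143081 = 2.37719
Risk in exposed = 121/320 = 0.37812; risk in unexposed = 719/3530 = 0.20368; RR = 1.85644
OR/RR = 2.37719 / 1.85644 = 1.28051
The outcome is not rare, so the OR lies further from 1 than the RR.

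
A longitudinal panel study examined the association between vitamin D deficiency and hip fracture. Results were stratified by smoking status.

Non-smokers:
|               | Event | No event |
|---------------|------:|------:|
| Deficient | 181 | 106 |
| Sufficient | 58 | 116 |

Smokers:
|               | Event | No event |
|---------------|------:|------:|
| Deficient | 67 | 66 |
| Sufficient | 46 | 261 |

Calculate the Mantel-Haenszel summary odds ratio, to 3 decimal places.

4.215

OR_MH = Σ(aᵢdᵢ/nᵢ) / Σ(bᵢcᵢ/nᵢ), where nᵢ is the stratum total.
Stratum 1 (Non-smokers): n = 461; a·d/n = 181·116/461 = 45.5445; b·c/n = 106·58/461 = 13.3362
Stratum 2 (Smokers): n = 440; a·d/n = 67·261/440 = 39.7432; b·c/n = 66·46/440 = 6.9000
OR_MH = (45.5445 + 39.7432) / (13.3362 + 6.9000) = 85.2877 / 20.2362 = 4.21460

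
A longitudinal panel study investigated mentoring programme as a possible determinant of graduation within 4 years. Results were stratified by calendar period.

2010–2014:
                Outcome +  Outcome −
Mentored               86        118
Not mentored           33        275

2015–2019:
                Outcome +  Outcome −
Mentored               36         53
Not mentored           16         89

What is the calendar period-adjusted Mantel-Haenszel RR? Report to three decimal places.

RR_MH = Σ(aᵢ·n₀ᵢ/nᵢ) / Σ(cᵢ·n₁ᵢ/nᵢ), with n₁ᵢ = aᵢ+bᵢ (exposed), n₀ᵢ = cᵢ+dᵢ (unexposed), nᵢ = n₁ᵢ+n₀ᵢ.
Stratum 1 (2010–2014): n₁ = 204, n₀ = 308, n = 512; a·n₀/n = 86·308/512 = 51.7344; c·n₁/n = 33·204/512 = 13.1484
Stratum 2 (2015–2019): n₁ = 89, n₀ = 105, n = 194; a·n₀/n = 36·105/194 = 19.4845; c·n₁/n = 16·89/194 = 7.3402
RR_MH = (51.7344 + 19.4845) / (13.1484 + 7.3402) = 71.2189 / 20.4886 = 3.47602

3.476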